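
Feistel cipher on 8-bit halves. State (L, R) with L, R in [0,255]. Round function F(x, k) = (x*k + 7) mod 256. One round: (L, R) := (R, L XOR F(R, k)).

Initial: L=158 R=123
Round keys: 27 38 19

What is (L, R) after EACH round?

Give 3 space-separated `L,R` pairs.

Round 1 (k=27): L=123 R=158
Round 2 (k=38): L=158 R=0
Round 3 (k=19): L=0 R=153

Answer: 123,158 158,0 0,153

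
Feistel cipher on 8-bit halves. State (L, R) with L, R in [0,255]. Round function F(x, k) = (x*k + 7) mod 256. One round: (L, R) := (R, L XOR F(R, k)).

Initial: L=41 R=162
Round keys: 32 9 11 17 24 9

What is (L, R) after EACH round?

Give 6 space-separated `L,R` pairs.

Answer: 162,110 110,71 71,122 122,102 102,237 237,58

Derivation:
Round 1 (k=32): L=162 R=110
Round 2 (k=9): L=110 R=71
Round 3 (k=11): L=71 R=122
Round 4 (k=17): L=122 R=102
Round 5 (k=24): L=102 R=237
Round 6 (k=9): L=237 R=58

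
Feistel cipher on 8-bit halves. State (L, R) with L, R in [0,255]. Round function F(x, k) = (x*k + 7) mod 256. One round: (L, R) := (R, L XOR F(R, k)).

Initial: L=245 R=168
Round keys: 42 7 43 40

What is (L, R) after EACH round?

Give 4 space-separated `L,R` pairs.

Round 1 (k=42): L=168 R=98
Round 2 (k=7): L=98 R=29
Round 3 (k=43): L=29 R=132
Round 4 (k=40): L=132 R=186

Answer: 168,98 98,29 29,132 132,186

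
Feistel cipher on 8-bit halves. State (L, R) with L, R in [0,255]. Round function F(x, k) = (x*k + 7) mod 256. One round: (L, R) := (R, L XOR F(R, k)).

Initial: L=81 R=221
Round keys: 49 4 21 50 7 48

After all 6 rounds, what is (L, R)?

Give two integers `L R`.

Round 1 (k=49): L=221 R=5
Round 2 (k=4): L=5 R=198
Round 3 (k=21): L=198 R=64
Round 4 (k=50): L=64 R=65
Round 5 (k=7): L=65 R=142
Round 6 (k=48): L=142 R=230

Answer: 142 230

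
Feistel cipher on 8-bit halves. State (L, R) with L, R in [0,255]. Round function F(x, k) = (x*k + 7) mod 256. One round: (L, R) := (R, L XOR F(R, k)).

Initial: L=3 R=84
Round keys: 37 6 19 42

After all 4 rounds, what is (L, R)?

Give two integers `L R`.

Round 1 (k=37): L=84 R=40
Round 2 (k=6): L=40 R=163
Round 3 (k=19): L=163 R=8
Round 4 (k=42): L=8 R=244

Answer: 8 244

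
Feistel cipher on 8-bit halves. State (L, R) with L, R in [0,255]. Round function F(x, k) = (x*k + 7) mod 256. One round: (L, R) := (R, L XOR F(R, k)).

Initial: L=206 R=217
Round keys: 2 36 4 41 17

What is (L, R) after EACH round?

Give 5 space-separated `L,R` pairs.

Answer: 217,119 119,26 26,24 24,197 197,4

Derivation:
Round 1 (k=2): L=217 R=119
Round 2 (k=36): L=119 R=26
Round 3 (k=4): L=26 R=24
Round 4 (k=41): L=24 R=197
Round 5 (k=17): L=197 R=4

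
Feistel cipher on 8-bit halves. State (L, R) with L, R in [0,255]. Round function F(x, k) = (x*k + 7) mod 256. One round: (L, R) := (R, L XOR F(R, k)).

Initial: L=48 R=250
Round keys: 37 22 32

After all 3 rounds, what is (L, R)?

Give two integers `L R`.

Answer: 215 254

Derivation:
Round 1 (k=37): L=250 R=25
Round 2 (k=22): L=25 R=215
Round 3 (k=32): L=215 R=254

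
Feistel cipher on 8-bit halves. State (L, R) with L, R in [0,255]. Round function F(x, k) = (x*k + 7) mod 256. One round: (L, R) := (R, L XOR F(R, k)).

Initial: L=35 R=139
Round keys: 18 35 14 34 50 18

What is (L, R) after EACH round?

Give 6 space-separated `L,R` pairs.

Answer: 139,238 238,26 26,157 157,251 251,144 144,220

Derivation:
Round 1 (k=18): L=139 R=238
Round 2 (k=35): L=238 R=26
Round 3 (k=14): L=26 R=157
Round 4 (k=34): L=157 R=251
Round 5 (k=50): L=251 R=144
Round 6 (k=18): L=144 R=220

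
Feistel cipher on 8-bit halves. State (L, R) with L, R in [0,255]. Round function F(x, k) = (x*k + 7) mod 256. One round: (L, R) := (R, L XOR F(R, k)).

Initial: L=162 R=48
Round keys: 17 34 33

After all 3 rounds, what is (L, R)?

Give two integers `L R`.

Round 1 (k=17): L=48 R=149
Round 2 (k=34): L=149 R=225
Round 3 (k=33): L=225 R=157

Answer: 225 157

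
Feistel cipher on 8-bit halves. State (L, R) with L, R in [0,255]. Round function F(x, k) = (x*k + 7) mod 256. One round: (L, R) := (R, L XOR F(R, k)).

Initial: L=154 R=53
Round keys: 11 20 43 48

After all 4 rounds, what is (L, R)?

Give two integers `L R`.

Answer: 233 21

Derivation:
Round 1 (k=11): L=53 R=212
Round 2 (k=20): L=212 R=162
Round 3 (k=43): L=162 R=233
Round 4 (k=48): L=233 R=21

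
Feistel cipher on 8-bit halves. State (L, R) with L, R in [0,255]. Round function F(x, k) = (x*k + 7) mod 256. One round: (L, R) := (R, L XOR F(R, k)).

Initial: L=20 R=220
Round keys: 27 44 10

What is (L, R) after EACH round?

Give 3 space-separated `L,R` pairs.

Answer: 220,47 47,199 199,226

Derivation:
Round 1 (k=27): L=220 R=47
Round 2 (k=44): L=47 R=199
Round 3 (k=10): L=199 R=226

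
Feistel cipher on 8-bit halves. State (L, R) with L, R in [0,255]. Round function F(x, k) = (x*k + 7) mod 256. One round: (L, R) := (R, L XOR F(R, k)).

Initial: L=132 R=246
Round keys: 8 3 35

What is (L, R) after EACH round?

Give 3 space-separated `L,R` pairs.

Answer: 246,51 51,86 86,250

Derivation:
Round 1 (k=8): L=246 R=51
Round 2 (k=3): L=51 R=86
Round 3 (k=35): L=86 R=250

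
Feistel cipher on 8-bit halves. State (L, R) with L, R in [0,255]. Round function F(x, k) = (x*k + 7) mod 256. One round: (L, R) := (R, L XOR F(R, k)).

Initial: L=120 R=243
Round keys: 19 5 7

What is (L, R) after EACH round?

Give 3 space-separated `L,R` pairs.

Answer: 243,104 104,252 252,131

Derivation:
Round 1 (k=19): L=243 R=104
Round 2 (k=5): L=104 R=252
Round 3 (k=7): L=252 R=131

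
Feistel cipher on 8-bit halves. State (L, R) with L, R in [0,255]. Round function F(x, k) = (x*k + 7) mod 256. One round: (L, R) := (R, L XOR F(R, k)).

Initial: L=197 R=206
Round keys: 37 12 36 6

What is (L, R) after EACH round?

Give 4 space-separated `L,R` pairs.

Answer: 206,8 8,169 169,195 195,48

Derivation:
Round 1 (k=37): L=206 R=8
Round 2 (k=12): L=8 R=169
Round 3 (k=36): L=169 R=195
Round 4 (k=6): L=195 R=48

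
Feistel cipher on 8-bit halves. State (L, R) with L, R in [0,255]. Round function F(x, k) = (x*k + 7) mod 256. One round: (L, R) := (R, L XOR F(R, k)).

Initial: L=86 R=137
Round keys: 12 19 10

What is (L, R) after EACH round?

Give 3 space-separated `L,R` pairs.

Round 1 (k=12): L=137 R=37
Round 2 (k=19): L=37 R=79
Round 3 (k=10): L=79 R=56

Answer: 137,37 37,79 79,56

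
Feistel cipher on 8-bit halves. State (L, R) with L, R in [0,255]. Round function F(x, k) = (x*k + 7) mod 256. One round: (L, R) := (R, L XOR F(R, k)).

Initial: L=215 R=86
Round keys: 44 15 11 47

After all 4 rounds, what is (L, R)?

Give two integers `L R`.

Answer: 98 60

Derivation:
Round 1 (k=44): L=86 R=24
Round 2 (k=15): L=24 R=57
Round 3 (k=11): L=57 R=98
Round 4 (k=47): L=98 R=60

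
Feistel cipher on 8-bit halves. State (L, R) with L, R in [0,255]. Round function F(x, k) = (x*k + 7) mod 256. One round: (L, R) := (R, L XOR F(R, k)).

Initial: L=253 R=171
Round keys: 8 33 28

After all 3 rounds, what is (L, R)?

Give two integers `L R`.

Round 1 (k=8): L=171 R=162
Round 2 (k=33): L=162 R=66
Round 3 (k=28): L=66 R=157

Answer: 66 157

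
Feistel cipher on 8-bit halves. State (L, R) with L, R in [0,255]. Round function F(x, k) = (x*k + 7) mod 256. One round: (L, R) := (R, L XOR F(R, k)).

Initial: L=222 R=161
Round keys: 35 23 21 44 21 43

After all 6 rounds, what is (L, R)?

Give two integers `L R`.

Round 1 (k=35): L=161 R=212
Round 2 (k=23): L=212 R=178
Round 3 (k=21): L=178 R=117
Round 4 (k=44): L=117 R=145
Round 5 (k=21): L=145 R=153
Round 6 (k=43): L=153 R=43

Answer: 153 43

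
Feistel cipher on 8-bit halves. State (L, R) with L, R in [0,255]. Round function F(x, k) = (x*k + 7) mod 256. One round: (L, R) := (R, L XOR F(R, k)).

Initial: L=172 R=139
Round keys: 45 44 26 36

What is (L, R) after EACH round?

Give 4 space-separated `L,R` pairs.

Answer: 139,218 218,244 244,21 21,15

Derivation:
Round 1 (k=45): L=139 R=218
Round 2 (k=44): L=218 R=244
Round 3 (k=26): L=244 R=21
Round 4 (k=36): L=21 R=15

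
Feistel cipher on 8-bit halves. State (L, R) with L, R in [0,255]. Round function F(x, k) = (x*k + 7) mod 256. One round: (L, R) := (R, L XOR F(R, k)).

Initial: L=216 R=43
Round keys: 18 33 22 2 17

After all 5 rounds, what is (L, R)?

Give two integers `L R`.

Round 1 (k=18): L=43 R=213
Round 2 (k=33): L=213 R=87
Round 3 (k=22): L=87 R=84
Round 4 (k=2): L=84 R=248
Round 5 (k=17): L=248 R=43

Answer: 248 43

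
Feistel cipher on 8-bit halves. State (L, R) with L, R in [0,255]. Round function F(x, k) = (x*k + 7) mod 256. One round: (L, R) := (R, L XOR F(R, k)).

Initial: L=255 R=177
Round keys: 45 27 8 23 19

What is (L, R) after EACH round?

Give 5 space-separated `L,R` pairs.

Round 1 (k=45): L=177 R=219
Round 2 (k=27): L=219 R=145
Round 3 (k=8): L=145 R=84
Round 4 (k=23): L=84 R=2
Round 5 (k=19): L=2 R=121

Answer: 177,219 219,145 145,84 84,2 2,121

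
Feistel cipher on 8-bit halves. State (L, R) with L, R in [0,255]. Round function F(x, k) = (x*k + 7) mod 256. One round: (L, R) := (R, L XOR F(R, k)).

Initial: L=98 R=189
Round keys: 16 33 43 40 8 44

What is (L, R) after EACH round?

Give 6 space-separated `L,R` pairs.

Answer: 189,181 181,225 225,103 103,254 254,144 144,57

Derivation:
Round 1 (k=16): L=189 R=181
Round 2 (k=33): L=181 R=225
Round 3 (k=43): L=225 R=103
Round 4 (k=40): L=103 R=254
Round 5 (k=8): L=254 R=144
Round 6 (k=44): L=144 R=57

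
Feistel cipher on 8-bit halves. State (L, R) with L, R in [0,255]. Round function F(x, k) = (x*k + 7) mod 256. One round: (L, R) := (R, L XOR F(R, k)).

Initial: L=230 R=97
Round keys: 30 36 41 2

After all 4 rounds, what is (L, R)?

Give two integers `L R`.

Answer: 106 201

Derivation:
Round 1 (k=30): L=97 R=131
Round 2 (k=36): L=131 R=18
Round 3 (k=41): L=18 R=106
Round 4 (k=2): L=106 R=201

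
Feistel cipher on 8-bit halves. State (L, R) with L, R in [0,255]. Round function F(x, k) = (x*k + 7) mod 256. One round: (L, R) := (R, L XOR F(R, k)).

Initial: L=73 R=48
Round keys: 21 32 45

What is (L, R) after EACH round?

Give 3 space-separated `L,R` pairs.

Answer: 48,190 190,247 247,204

Derivation:
Round 1 (k=21): L=48 R=190
Round 2 (k=32): L=190 R=247
Round 3 (k=45): L=247 R=204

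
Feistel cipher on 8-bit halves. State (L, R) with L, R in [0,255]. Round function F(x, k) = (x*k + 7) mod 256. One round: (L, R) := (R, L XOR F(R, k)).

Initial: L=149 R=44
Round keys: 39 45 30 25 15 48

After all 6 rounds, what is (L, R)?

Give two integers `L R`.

Answer: 7 156

Derivation:
Round 1 (k=39): L=44 R=46
Round 2 (k=45): L=46 R=49
Round 3 (k=30): L=49 R=235
Round 4 (k=25): L=235 R=203
Round 5 (k=15): L=203 R=7
Round 6 (k=48): L=7 R=156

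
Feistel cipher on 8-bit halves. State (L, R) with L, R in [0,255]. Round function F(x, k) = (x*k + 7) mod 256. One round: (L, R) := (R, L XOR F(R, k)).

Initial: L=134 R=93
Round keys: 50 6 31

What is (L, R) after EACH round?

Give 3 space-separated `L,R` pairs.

Answer: 93,183 183,12 12,204

Derivation:
Round 1 (k=50): L=93 R=183
Round 2 (k=6): L=183 R=12
Round 3 (k=31): L=12 R=204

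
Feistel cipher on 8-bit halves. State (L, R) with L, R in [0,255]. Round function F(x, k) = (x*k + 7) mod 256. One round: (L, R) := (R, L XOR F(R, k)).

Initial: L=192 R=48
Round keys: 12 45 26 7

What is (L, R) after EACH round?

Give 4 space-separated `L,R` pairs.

Answer: 48,135 135,242 242,28 28,57

Derivation:
Round 1 (k=12): L=48 R=135
Round 2 (k=45): L=135 R=242
Round 3 (k=26): L=242 R=28
Round 4 (k=7): L=28 R=57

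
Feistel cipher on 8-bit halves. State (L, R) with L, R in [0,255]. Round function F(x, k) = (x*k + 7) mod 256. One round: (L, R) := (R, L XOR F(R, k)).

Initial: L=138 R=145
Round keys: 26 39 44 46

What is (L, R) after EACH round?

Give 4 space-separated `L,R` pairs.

Round 1 (k=26): L=145 R=75
Round 2 (k=39): L=75 R=229
Round 3 (k=44): L=229 R=40
Round 4 (k=46): L=40 R=210

Answer: 145,75 75,229 229,40 40,210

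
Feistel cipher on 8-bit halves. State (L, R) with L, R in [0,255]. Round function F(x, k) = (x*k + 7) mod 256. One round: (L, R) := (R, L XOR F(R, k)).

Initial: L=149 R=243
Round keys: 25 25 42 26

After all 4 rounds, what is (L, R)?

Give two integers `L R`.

Answer: 110 70

Derivation:
Round 1 (k=25): L=243 R=87
Round 2 (k=25): L=87 R=117
Round 3 (k=42): L=117 R=110
Round 4 (k=26): L=110 R=70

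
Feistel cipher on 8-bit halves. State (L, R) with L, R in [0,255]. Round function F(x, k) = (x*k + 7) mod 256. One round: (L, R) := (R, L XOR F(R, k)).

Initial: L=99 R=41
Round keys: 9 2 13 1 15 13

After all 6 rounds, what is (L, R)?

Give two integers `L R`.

Round 1 (k=9): L=41 R=27
Round 2 (k=2): L=27 R=20
Round 3 (k=13): L=20 R=16
Round 4 (k=1): L=16 R=3
Round 5 (k=15): L=3 R=36
Round 6 (k=13): L=36 R=216

Answer: 36 216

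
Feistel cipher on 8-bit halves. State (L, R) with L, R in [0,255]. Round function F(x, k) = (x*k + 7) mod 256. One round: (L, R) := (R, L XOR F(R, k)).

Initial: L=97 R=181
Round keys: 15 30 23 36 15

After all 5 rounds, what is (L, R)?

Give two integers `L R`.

Answer: 19 116

Derivation:
Round 1 (k=15): L=181 R=195
Round 2 (k=30): L=195 R=84
Round 3 (k=23): L=84 R=80
Round 4 (k=36): L=80 R=19
Round 5 (k=15): L=19 R=116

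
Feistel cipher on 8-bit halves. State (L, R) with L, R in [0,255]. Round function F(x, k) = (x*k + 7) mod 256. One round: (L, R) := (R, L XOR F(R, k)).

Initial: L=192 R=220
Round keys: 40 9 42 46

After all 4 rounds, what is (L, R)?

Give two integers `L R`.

Answer: 44 213

Derivation:
Round 1 (k=40): L=220 R=167
Round 2 (k=9): L=167 R=58
Round 3 (k=42): L=58 R=44
Round 4 (k=46): L=44 R=213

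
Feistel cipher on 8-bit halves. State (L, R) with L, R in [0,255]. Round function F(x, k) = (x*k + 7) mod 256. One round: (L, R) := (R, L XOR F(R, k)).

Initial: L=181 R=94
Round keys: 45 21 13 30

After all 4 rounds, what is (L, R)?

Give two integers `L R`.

Answer: 236 110

Derivation:
Round 1 (k=45): L=94 R=56
Round 2 (k=21): L=56 R=193
Round 3 (k=13): L=193 R=236
Round 4 (k=30): L=236 R=110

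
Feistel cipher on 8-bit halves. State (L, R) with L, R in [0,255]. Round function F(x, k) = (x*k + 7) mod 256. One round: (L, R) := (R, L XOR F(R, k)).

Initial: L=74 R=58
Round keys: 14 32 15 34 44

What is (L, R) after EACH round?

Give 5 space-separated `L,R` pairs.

Round 1 (k=14): L=58 R=121
Round 2 (k=32): L=121 R=29
Round 3 (k=15): L=29 R=195
Round 4 (k=34): L=195 R=240
Round 5 (k=44): L=240 R=132

Answer: 58,121 121,29 29,195 195,240 240,132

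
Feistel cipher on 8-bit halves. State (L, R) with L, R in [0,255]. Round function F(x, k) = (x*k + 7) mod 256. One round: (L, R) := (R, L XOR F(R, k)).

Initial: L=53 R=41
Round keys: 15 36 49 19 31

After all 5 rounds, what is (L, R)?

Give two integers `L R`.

Answer: 47 2

Derivation:
Round 1 (k=15): L=41 R=91
Round 2 (k=36): L=91 R=250
Round 3 (k=49): L=250 R=186
Round 4 (k=19): L=186 R=47
Round 5 (k=31): L=47 R=2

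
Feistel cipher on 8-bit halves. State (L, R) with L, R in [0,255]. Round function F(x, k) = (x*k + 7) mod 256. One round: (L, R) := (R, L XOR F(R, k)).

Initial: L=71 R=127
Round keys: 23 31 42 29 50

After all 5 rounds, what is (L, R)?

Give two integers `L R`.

Round 1 (k=23): L=127 R=55
Round 2 (k=31): L=55 R=207
Round 3 (k=42): L=207 R=202
Round 4 (k=29): L=202 R=38
Round 5 (k=50): L=38 R=185

Answer: 38 185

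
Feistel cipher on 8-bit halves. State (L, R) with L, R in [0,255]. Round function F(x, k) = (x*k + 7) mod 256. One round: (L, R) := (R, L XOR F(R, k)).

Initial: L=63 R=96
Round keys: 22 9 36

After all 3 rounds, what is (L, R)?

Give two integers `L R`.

Answer: 95 27

Derivation:
Round 1 (k=22): L=96 R=120
Round 2 (k=9): L=120 R=95
Round 3 (k=36): L=95 R=27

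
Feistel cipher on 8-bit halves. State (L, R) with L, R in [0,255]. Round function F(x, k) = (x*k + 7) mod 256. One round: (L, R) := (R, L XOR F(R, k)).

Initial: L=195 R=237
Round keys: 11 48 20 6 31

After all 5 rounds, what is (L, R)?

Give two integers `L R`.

Answer: 249 212

Derivation:
Round 1 (k=11): L=237 R=245
Round 2 (k=48): L=245 R=26
Round 3 (k=20): L=26 R=250
Round 4 (k=6): L=250 R=249
Round 5 (k=31): L=249 R=212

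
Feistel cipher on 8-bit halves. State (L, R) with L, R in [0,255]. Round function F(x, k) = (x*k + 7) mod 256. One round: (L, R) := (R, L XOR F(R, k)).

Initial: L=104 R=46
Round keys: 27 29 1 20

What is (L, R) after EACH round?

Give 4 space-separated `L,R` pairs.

Answer: 46,137 137,162 162,32 32,37

Derivation:
Round 1 (k=27): L=46 R=137
Round 2 (k=29): L=137 R=162
Round 3 (k=1): L=162 R=32
Round 4 (k=20): L=32 R=37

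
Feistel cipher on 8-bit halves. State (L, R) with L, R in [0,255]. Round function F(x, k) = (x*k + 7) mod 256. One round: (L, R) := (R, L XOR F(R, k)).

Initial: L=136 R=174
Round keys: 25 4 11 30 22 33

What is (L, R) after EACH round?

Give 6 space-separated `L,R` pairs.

Answer: 174,141 141,149 149,227 227,52 52,156 156,23

Derivation:
Round 1 (k=25): L=174 R=141
Round 2 (k=4): L=141 R=149
Round 3 (k=11): L=149 R=227
Round 4 (k=30): L=227 R=52
Round 5 (k=22): L=52 R=156
Round 6 (k=33): L=156 R=23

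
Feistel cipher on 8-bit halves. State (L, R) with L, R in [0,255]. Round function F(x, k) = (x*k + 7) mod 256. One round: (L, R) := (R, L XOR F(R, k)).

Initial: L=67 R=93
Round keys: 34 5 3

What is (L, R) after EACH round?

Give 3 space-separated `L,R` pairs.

Round 1 (k=34): L=93 R=34
Round 2 (k=5): L=34 R=236
Round 3 (k=3): L=236 R=233

Answer: 93,34 34,236 236,233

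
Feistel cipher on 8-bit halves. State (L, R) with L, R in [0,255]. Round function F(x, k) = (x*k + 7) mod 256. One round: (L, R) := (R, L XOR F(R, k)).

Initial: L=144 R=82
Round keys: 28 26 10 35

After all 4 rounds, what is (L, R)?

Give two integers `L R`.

Answer: 82 34

Derivation:
Round 1 (k=28): L=82 R=111
Round 2 (k=26): L=111 R=31
Round 3 (k=10): L=31 R=82
Round 4 (k=35): L=82 R=34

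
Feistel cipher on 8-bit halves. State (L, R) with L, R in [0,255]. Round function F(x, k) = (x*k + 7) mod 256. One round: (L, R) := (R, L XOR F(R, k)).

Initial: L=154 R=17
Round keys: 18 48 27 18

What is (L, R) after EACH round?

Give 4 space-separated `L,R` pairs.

Answer: 17,163 163,134 134,138 138,61

Derivation:
Round 1 (k=18): L=17 R=163
Round 2 (k=48): L=163 R=134
Round 3 (k=27): L=134 R=138
Round 4 (k=18): L=138 R=61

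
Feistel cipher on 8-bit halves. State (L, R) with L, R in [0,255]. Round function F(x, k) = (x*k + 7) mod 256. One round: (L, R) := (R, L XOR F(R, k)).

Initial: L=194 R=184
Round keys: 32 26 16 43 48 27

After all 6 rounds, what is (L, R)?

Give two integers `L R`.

Round 1 (k=32): L=184 R=197
Round 2 (k=26): L=197 R=177
Round 3 (k=16): L=177 R=210
Round 4 (k=43): L=210 R=252
Round 5 (k=48): L=252 R=149
Round 6 (k=27): L=149 R=66

Answer: 149 66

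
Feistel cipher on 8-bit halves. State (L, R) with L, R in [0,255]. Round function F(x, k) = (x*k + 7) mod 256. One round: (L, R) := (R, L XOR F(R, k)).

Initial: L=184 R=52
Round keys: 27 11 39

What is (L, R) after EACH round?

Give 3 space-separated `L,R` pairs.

Answer: 52,59 59,164 164,56

Derivation:
Round 1 (k=27): L=52 R=59
Round 2 (k=11): L=59 R=164
Round 3 (k=39): L=164 R=56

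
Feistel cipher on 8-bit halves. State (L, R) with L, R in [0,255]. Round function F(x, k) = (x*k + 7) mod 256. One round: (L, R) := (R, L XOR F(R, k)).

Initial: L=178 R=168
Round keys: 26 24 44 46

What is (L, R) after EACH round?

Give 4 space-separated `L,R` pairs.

Round 1 (k=26): L=168 R=165
Round 2 (k=24): L=165 R=215
Round 3 (k=44): L=215 R=94
Round 4 (k=46): L=94 R=60

Answer: 168,165 165,215 215,94 94,60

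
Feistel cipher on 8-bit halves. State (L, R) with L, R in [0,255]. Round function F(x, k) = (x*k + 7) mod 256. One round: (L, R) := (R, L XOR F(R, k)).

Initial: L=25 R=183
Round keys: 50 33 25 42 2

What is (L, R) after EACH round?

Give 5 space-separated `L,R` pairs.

Round 1 (k=50): L=183 R=220
Round 2 (k=33): L=220 R=212
Round 3 (k=25): L=212 R=103
Round 4 (k=42): L=103 R=57
Round 5 (k=2): L=57 R=30

Answer: 183,220 220,212 212,103 103,57 57,30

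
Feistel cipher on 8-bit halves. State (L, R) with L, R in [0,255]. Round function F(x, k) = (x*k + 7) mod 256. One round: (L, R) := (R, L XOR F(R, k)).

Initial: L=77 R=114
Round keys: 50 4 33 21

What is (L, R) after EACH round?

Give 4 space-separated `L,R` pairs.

Answer: 114,6 6,109 109,18 18,236

Derivation:
Round 1 (k=50): L=114 R=6
Round 2 (k=4): L=6 R=109
Round 3 (k=33): L=109 R=18
Round 4 (k=21): L=18 R=236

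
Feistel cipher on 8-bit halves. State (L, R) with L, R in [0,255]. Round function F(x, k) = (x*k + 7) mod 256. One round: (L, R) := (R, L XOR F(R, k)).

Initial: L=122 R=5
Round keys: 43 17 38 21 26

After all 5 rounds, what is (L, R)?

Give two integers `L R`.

Round 1 (k=43): L=5 R=164
Round 2 (k=17): L=164 R=238
Round 3 (k=38): L=238 R=255
Round 4 (k=21): L=255 R=28
Round 5 (k=26): L=28 R=32

Answer: 28 32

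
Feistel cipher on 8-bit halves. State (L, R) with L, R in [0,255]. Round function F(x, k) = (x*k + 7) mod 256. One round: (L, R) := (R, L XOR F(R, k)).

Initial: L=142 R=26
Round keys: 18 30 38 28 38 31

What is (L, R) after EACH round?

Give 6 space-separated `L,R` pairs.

Answer: 26,85 85,231 231,4 4,144 144,99 99,148

Derivation:
Round 1 (k=18): L=26 R=85
Round 2 (k=30): L=85 R=231
Round 3 (k=38): L=231 R=4
Round 4 (k=28): L=4 R=144
Round 5 (k=38): L=144 R=99
Round 6 (k=31): L=99 R=148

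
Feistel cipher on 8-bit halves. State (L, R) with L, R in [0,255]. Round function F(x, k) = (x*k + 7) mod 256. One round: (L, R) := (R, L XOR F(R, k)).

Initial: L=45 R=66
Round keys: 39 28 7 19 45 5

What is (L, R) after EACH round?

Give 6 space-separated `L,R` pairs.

Round 1 (k=39): L=66 R=56
Round 2 (k=28): L=56 R=101
Round 3 (k=7): L=101 R=242
Round 4 (k=19): L=242 R=152
Round 5 (k=45): L=152 R=77
Round 6 (k=5): L=77 R=16

Answer: 66,56 56,101 101,242 242,152 152,77 77,16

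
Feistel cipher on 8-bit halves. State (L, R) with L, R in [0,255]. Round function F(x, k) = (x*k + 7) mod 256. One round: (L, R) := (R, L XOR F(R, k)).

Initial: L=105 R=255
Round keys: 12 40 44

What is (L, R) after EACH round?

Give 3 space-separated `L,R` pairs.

Round 1 (k=12): L=255 R=146
Round 2 (k=40): L=146 R=40
Round 3 (k=44): L=40 R=117

Answer: 255,146 146,40 40,117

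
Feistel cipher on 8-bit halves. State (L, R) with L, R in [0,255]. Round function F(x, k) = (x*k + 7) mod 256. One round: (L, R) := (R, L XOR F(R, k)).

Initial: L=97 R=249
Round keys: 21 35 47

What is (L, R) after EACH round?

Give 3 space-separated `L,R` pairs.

Round 1 (k=21): L=249 R=21
Round 2 (k=35): L=21 R=31
Round 3 (k=47): L=31 R=173

Answer: 249,21 21,31 31,173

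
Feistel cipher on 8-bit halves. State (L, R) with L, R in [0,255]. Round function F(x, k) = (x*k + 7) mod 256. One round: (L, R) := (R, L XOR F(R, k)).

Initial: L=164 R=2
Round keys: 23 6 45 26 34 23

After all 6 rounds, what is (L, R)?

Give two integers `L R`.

Round 1 (k=23): L=2 R=145
Round 2 (k=6): L=145 R=111
Round 3 (k=45): L=111 R=27
Round 4 (k=26): L=27 R=170
Round 5 (k=34): L=170 R=128
Round 6 (k=23): L=128 R=45

Answer: 128 45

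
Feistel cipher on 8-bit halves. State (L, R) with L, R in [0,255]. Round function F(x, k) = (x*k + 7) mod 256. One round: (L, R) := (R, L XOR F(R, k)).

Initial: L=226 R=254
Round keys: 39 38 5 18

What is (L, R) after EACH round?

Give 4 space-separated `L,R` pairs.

Answer: 254,91 91,119 119,1 1,110

Derivation:
Round 1 (k=39): L=254 R=91
Round 2 (k=38): L=91 R=119
Round 3 (k=5): L=119 R=1
Round 4 (k=18): L=1 R=110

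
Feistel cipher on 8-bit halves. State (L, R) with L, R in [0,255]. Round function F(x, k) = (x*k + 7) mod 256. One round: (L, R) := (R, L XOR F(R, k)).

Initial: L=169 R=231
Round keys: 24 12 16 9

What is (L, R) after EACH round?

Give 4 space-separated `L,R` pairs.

Answer: 231,6 6,168 168,129 129,56

Derivation:
Round 1 (k=24): L=231 R=6
Round 2 (k=12): L=6 R=168
Round 3 (k=16): L=168 R=129
Round 4 (k=9): L=129 R=56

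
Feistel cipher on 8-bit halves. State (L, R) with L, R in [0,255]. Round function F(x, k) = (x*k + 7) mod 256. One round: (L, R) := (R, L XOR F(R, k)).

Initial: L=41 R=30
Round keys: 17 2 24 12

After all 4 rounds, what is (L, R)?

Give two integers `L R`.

Answer: 51 42

Derivation:
Round 1 (k=17): L=30 R=44
Round 2 (k=2): L=44 R=65
Round 3 (k=24): L=65 R=51
Round 4 (k=12): L=51 R=42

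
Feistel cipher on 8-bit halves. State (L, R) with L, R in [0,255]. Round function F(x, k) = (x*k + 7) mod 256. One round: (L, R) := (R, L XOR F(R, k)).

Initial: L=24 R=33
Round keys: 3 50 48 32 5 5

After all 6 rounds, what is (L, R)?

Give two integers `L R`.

Round 1 (k=3): L=33 R=114
Round 2 (k=50): L=114 R=106
Round 3 (k=48): L=106 R=149
Round 4 (k=32): L=149 R=205
Round 5 (k=5): L=205 R=157
Round 6 (k=5): L=157 R=213

Answer: 157 213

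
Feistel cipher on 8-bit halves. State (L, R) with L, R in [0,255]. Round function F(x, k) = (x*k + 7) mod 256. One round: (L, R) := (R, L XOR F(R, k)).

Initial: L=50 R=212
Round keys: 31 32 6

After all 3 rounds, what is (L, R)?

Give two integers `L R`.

Answer: 243 56

Derivation:
Round 1 (k=31): L=212 R=129
Round 2 (k=32): L=129 R=243
Round 3 (k=6): L=243 R=56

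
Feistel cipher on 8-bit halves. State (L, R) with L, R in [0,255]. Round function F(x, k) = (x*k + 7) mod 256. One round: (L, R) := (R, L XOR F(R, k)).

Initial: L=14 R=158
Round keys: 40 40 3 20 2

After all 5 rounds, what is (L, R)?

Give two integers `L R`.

Answer: 178 136

Derivation:
Round 1 (k=40): L=158 R=185
Round 2 (k=40): L=185 R=113
Round 3 (k=3): L=113 R=227
Round 4 (k=20): L=227 R=178
Round 5 (k=2): L=178 R=136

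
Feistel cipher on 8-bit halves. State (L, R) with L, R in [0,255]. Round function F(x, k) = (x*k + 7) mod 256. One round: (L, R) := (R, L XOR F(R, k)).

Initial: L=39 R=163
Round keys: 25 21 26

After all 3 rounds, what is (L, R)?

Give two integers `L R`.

Round 1 (k=25): L=163 R=213
Round 2 (k=21): L=213 R=35
Round 3 (k=26): L=35 R=64

Answer: 35 64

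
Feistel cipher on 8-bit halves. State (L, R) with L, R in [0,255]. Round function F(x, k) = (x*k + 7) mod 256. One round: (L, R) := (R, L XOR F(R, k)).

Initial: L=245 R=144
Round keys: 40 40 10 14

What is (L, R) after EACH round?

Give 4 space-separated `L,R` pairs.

Round 1 (k=40): L=144 R=114
Round 2 (k=40): L=114 R=71
Round 3 (k=10): L=71 R=191
Round 4 (k=14): L=191 R=62

Answer: 144,114 114,71 71,191 191,62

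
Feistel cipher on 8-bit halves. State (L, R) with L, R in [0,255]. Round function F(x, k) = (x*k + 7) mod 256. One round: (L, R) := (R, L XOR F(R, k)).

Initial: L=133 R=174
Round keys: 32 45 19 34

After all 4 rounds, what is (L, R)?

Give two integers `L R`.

Round 1 (k=32): L=174 R=66
Round 2 (k=45): L=66 R=15
Round 3 (k=19): L=15 R=102
Round 4 (k=34): L=102 R=156

Answer: 102 156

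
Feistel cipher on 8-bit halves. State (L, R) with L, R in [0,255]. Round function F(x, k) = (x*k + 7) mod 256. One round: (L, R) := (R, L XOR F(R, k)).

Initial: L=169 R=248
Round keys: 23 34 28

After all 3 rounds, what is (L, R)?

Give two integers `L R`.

Round 1 (k=23): L=248 R=230
Round 2 (k=34): L=230 R=107
Round 3 (k=28): L=107 R=93

Answer: 107 93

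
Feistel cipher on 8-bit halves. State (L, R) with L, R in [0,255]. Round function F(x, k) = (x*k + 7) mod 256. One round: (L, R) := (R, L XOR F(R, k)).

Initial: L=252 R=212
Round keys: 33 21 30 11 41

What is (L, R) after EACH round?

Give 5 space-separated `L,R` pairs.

Answer: 212,167 167,110 110,76 76,37 37,184

Derivation:
Round 1 (k=33): L=212 R=167
Round 2 (k=21): L=167 R=110
Round 3 (k=30): L=110 R=76
Round 4 (k=11): L=76 R=37
Round 5 (k=41): L=37 R=184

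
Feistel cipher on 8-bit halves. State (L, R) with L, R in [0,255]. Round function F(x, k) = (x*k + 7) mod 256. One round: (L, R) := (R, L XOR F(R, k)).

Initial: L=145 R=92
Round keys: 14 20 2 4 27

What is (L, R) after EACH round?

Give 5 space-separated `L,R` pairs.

Round 1 (k=14): L=92 R=158
Round 2 (k=20): L=158 R=3
Round 3 (k=2): L=3 R=147
Round 4 (k=4): L=147 R=80
Round 5 (k=27): L=80 R=228

Answer: 92,158 158,3 3,147 147,80 80,228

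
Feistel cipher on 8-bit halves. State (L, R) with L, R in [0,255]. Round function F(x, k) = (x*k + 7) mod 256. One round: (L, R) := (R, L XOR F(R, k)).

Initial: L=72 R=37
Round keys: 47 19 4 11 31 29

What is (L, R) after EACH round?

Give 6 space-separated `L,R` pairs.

Round 1 (k=47): L=37 R=154
Round 2 (k=19): L=154 R=80
Round 3 (k=4): L=80 R=221
Round 4 (k=11): L=221 R=214
Round 5 (k=31): L=214 R=44
Round 6 (k=29): L=44 R=213

Answer: 37,154 154,80 80,221 221,214 214,44 44,213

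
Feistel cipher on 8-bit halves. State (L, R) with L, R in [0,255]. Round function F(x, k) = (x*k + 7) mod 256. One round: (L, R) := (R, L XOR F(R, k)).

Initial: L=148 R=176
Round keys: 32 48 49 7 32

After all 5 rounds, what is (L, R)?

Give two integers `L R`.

Answer: 165 74

Derivation:
Round 1 (k=32): L=176 R=147
Round 2 (k=48): L=147 R=39
Round 3 (k=49): L=39 R=237
Round 4 (k=7): L=237 R=165
Round 5 (k=32): L=165 R=74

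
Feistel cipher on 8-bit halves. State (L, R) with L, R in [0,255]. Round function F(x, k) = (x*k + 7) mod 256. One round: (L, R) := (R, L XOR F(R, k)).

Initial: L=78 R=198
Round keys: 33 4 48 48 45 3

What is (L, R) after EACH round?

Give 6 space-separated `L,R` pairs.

Answer: 198,195 195,213 213,52 52,18 18,5 5,4

Derivation:
Round 1 (k=33): L=198 R=195
Round 2 (k=4): L=195 R=213
Round 3 (k=48): L=213 R=52
Round 4 (k=48): L=52 R=18
Round 5 (k=45): L=18 R=5
Round 6 (k=3): L=5 R=4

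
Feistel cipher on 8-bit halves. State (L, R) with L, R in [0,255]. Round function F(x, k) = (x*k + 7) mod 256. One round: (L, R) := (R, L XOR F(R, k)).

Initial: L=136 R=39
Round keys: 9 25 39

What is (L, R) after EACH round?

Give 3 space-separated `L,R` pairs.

Answer: 39,238 238,98 98,27

Derivation:
Round 1 (k=9): L=39 R=238
Round 2 (k=25): L=238 R=98
Round 3 (k=39): L=98 R=27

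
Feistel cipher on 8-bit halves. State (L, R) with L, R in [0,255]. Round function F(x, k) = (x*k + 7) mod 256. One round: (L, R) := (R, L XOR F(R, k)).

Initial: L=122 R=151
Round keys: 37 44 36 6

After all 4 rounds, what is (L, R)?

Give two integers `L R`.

Answer: 231 97

Derivation:
Round 1 (k=37): L=151 R=160
Round 2 (k=44): L=160 R=16
Round 3 (k=36): L=16 R=231
Round 4 (k=6): L=231 R=97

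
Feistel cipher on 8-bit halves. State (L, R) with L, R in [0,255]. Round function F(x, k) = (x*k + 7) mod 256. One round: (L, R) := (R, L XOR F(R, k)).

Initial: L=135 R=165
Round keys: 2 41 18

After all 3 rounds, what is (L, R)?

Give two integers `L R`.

Answer: 232 129

Derivation:
Round 1 (k=2): L=165 R=214
Round 2 (k=41): L=214 R=232
Round 3 (k=18): L=232 R=129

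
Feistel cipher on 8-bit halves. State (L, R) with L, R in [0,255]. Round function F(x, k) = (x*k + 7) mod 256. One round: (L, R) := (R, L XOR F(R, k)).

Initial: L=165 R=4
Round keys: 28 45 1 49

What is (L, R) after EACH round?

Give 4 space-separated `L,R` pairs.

Answer: 4,210 210,245 245,46 46,32

Derivation:
Round 1 (k=28): L=4 R=210
Round 2 (k=45): L=210 R=245
Round 3 (k=1): L=245 R=46
Round 4 (k=49): L=46 R=32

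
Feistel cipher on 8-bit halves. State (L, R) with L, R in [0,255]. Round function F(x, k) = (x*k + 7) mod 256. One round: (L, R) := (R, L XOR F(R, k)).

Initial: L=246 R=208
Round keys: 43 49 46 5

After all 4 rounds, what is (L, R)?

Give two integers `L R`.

Round 1 (k=43): L=208 R=1
Round 2 (k=49): L=1 R=232
Round 3 (k=46): L=232 R=182
Round 4 (k=5): L=182 R=125

Answer: 182 125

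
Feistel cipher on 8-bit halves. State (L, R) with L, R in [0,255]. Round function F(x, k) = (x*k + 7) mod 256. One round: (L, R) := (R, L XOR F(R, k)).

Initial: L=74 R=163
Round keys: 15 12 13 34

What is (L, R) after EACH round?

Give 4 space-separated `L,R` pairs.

Round 1 (k=15): L=163 R=222
Round 2 (k=12): L=222 R=204
Round 3 (k=13): L=204 R=189
Round 4 (k=34): L=189 R=237

Answer: 163,222 222,204 204,189 189,237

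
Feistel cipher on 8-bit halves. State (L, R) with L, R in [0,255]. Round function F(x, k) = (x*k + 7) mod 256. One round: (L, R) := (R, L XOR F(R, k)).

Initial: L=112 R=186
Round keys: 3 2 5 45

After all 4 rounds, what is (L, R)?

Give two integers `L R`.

Round 1 (k=3): L=186 R=69
Round 2 (k=2): L=69 R=43
Round 3 (k=5): L=43 R=155
Round 4 (k=45): L=155 R=109

Answer: 155 109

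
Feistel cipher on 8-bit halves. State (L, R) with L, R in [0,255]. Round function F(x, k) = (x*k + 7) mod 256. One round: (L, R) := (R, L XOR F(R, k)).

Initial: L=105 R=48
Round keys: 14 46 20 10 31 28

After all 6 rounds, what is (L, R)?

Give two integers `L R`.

Round 1 (k=14): L=48 R=206
Round 2 (k=46): L=206 R=59
Round 3 (k=20): L=59 R=109
Round 4 (k=10): L=109 R=114
Round 5 (k=31): L=114 R=184
Round 6 (k=28): L=184 R=85

Answer: 184 85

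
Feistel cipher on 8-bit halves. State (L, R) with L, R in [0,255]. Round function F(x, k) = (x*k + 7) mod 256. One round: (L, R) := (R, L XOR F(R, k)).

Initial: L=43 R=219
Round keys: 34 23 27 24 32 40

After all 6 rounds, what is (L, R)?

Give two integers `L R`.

Round 1 (k=34): L=219 R=54
Round 2 (k=23): L=54 R=58
Round 3 (k=27): L=58 R=19
Round 4 (k=24): L=19 R=245
Round 5 (k=32): L=245 R=180
Round 6 (k=40): L=180 R=210

Answer: 180 210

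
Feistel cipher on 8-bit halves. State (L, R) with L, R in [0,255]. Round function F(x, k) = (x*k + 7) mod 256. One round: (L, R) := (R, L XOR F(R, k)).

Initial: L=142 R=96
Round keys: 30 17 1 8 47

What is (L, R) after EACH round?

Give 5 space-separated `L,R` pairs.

Round 1 (k=30): L=96 R=201
Round 2 (k=17): L=201 R=0
Round 3 (k=1): L=0 R=206
Round 4 (k=8): L=206 R=119
Round 5 (k=47): L=119 R=46

Answer: 96,201 201,0 0,206 206,119 119,46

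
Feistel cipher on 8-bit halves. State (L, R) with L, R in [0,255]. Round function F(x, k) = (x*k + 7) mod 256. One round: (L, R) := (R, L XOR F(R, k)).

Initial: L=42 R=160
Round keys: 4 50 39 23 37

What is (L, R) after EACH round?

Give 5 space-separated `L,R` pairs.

Answer: 160,173 173,113 113,147 147,77 77,187

Derivation:
Round 1 (k=4): L=160 R=173
Round 2 (k=50): L=173 R=113
Round 3 (k=39): L=113 R=147
Round 4 (k=23): L=147 R=77
Round 5 (k=37): L=77 R=187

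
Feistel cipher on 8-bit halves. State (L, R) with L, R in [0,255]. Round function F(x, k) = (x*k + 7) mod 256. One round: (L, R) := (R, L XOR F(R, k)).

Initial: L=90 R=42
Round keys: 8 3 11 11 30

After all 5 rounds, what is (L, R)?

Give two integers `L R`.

Answer: 181 3

Derivation:
Round 1 (k=8): L=42 R=13
Round 2 (k=3): L=13 R=4
Round 3 (k=11): L=4 R=62
Round 4 (k=11): L=62 R=181
Round 5 (k=30): L=181 R=3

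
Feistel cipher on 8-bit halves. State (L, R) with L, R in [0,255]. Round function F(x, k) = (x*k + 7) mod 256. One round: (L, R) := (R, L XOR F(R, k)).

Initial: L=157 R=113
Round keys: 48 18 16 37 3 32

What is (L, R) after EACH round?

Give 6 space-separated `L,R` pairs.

Answer: 113,170 170,138 138,13 13,98 98,32 32,101

Derivation:
Round 1 (k=48): L=113 R=170
Round 2 (k=18): L=170 R=138
Round 3 (k=16): L=138 R=13
Round 4 (k=37): L=13 R=98
Round 5 (k=3): L=98 R=32
Round 6 (k=32): L=32 R=101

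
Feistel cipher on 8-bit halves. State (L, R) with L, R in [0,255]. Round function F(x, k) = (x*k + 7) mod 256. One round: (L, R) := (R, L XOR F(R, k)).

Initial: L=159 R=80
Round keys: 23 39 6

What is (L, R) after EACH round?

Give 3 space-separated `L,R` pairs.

Answer: 80,168 168,207 207,73

Derivation:
Round 1 (k=23): L=80 R=168
Round 2 (k=39): L=168 R=207
Round 3 (k=6): L=207 R=73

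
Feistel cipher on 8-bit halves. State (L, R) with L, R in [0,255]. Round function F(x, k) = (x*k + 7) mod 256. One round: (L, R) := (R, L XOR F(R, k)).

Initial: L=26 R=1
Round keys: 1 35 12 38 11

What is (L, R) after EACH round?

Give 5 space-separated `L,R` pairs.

Round 1 (k=1): L=1 R=18
Round 2 (k=35): L=18 R=124
Round 3 (k=12): L=124 R=197
Round 4 (k=38): L=197 R=57
Round 5 (k=11): L=57 R=191

Answer: 1,18 18,124 124,197 197,57 57,191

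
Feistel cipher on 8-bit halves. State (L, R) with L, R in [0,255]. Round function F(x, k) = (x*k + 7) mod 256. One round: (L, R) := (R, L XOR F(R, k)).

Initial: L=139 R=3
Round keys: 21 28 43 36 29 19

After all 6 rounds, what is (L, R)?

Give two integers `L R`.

Answer: 80 40

Derivation:
Round 1 (k=21): L=3 R=205
Round 2 (k=28): L=205 R=112
Round 3 (k=43): L=112 R=26
Round 4 (k=36): L=26 R=223
Round 5 (k=29): L=223 R=80
Round 6 (k=19): L=80 R=40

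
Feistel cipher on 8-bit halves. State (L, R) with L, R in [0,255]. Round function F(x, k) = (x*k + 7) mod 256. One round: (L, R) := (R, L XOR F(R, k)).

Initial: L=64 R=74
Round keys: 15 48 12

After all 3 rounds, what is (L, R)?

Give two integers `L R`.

Answer: 61 254

Derivation:
Round 1 (k=15): L=74 R=29
Round 2 (k=48): L=29 R=61
Round 3 (k=12): L=61 R=254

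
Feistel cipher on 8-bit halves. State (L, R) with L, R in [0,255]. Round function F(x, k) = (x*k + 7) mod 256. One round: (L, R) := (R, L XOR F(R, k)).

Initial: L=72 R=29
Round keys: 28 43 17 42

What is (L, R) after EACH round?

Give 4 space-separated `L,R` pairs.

Answer: 29,123 123,173 173,255 255,112

Derivation:
Round 1 (k=28): L=29 R=123
Round 2 (k=43): L=123 R=173
Round 3 (k=17): L=173 R=255
Round 4 (k=42): L=255 R=112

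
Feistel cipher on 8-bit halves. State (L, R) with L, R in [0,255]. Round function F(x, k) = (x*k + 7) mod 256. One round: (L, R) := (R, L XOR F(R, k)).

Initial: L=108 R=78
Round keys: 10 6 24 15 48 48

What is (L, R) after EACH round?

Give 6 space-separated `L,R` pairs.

Round 1 (k=10): L=78 R=127
Round 2 (k=6): L=127 R=79
Round 3 (k=24): L=79 R=16
Round 4 (k=15): L=16 R=184
Round 5 (k=48): L=184 R=151
Round 6 (k=48): L=151 R=239

Answer: 78,127 127,79 79,16 16,184 184,151 151,239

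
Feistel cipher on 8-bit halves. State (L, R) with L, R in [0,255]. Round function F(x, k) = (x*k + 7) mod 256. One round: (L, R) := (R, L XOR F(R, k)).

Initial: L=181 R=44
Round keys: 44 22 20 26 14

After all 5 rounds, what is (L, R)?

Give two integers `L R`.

Answer: 158 250

Derivation:
Round 1 (k=44): L=44 R=34
Round 2 (k=22): L=34 R=223
Round 3 (k=20): L=223 R=81
Round 4 (k=26): L=81 R=158
Round 5 (k=14): L=158 R=250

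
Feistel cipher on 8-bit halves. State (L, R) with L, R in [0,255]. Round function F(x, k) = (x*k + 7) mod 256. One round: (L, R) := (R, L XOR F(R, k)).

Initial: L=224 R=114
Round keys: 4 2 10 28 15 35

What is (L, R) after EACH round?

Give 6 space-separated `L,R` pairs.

Answer: 114,47 47,23 23,194 194,40 40,157 157,86

Derivation:
Round 1 (k=4): L=114 R=47
Round 2 (k=2): L=47 R=23
Round 3 (k=10): L=23 R=194
Round 4 (k=28): L=194 R=40
Round 5 (k=15): L=40 R=157
Round 6 (k=35): L=157 R=86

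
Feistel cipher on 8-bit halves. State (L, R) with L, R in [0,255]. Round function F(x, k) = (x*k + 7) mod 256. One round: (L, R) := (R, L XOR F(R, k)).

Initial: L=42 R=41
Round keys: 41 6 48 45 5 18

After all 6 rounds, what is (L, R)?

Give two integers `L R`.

Round 1 (k=41): L=41 R=178
Round 2 (k=6): L=178 R=26
Round 3 (k=48): L=26 R=85
Round 4 (k=45): L=85 R=226
Round 5 (k=5): L=226 R=36
Round 6 (k=18): L=36 R=109

Answer: 36 109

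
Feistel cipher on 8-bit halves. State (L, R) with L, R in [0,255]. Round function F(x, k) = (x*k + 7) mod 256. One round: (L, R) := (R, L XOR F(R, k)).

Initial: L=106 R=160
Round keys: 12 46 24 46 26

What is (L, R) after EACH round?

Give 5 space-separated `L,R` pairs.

Round 1 (k=12): L=160 R=237
Round 2 (k=46): L=237 R=61
Round 3 (k=24): L=61 R=82
Round 4 (k=46): L=82 R=254
Round 5 (k=26): L=254 R=129

Answer: 160,237 237,61 61,82 82,254 254,129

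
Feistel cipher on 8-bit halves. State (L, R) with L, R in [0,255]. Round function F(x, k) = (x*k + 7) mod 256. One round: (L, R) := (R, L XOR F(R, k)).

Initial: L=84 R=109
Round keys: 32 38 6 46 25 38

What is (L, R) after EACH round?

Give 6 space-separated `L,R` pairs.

Round 1 (k=32): L=109 R=243
Round 2 (k=38): L=243 R=116
Round 3 (k=6): L=116 R=76
Round 4 (k=46): L=76 R=219
Round 5 (k=25): L=219 R=38
Round 6 (k=38): L=38 R=112

Answer: 109,243 243,116 116,76 76,219 219,38 38,112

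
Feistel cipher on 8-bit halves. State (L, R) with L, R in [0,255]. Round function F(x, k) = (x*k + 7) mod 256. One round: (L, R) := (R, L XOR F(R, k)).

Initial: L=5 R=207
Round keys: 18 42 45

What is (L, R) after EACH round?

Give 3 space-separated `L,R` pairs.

Answer: 207,144 144,104 104,223

Derivation:
Round 1 (k=18): L=207 R=144
Round 2 (k=42): L=144 R=104
Round 3 (k=45): L=104 R=223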